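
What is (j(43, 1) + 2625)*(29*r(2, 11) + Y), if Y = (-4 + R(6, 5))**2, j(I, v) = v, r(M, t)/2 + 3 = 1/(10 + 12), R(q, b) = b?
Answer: -4921124/11 ≈ -4.4738e+5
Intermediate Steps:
r(M, t) = -65/11 (r(M, t) = -6 + 2/(10 + 12) = -6 + 2/22 = -6 + 2*(1/22) = -6 + 1/11 = -65/11)
Y = 1 (Y = (-4 + 5)**2 = 1**2 = 1)
(j(43, 1) + 2625)*(29*r(2, 11) + Y) = (1 + 2625)*(29*(-65/11) + 1) = 2626*(-1885/11 + 1) = 2626*(-1874/11) = -4921124/11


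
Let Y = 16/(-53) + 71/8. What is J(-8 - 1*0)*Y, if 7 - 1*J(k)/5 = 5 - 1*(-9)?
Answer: -127225/424 ≈ -300.06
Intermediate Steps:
J(k) = -35 (J(k) = 35 - 5*(5 - 1*(-9)) = 35 - 5*(5 + 9) = 35 - 5*14 = 35 - 70 = -35)
Y = 3635/424 (Y = 16*(-1/53) + 71*(1/8) = -16/53 + 71/8 = 3635/424 ≈ 8.5731)
J(-8 - 1*0)*Y = -35*3635/424 = -127225/424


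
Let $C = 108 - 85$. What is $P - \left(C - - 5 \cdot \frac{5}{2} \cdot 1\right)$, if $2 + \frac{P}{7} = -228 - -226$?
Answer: $- \frac{127}{2} \approx -63.5$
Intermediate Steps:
$C = 23$
$P = -28$ ($P = -14 + 7 \left(-228 - -226\right) = -14 + 7 \left(-228 + 226\right) = -14 + 7 \left(-2\right) = -14 - 14 = -28$)
$P - \left(C - - 5 \cdot \frac{5}{2} \cdot 1\right) = -28 - \left(23 - - 5 \cdot \frac{5}{2} \cdot 1\right) = -28 - \left(23 - - 5 \cdot 5 \cdot \frac{1}{2} \cdot 1\right) = -28 - \left(23 - \left(-5\right) \frac{5}{2} \cdot 1\right) = -28 - \left(23 - \left(- \frac{25}{2}\right) 1\right) = -28 - \left(23 - - \frac{25}{2}\right) = -28 - \left(23 + \frac{25}{2}\right) = -28 - \frac{71}{2} = - \frac{127}{2}$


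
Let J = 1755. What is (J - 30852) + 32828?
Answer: 3731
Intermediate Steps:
(J - 30852) + 32828 = (1755 - 30852) + 32828 = -29097 + 32828 = 3731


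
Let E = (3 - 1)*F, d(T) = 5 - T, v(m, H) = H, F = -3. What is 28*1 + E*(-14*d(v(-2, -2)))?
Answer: 616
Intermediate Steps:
E = -6 (E = (3 - 1)*(-3) = 2*(-3) = -6)
28*1 + E*(-14*d(v(-2, -2))) = 28*1 - (-84)*(5 - 1*(-2)) = 28 - (-84)*(5 + 2) = 28 - (-84)*7 = 28 - 6*(-98) = 28 + 588 = 616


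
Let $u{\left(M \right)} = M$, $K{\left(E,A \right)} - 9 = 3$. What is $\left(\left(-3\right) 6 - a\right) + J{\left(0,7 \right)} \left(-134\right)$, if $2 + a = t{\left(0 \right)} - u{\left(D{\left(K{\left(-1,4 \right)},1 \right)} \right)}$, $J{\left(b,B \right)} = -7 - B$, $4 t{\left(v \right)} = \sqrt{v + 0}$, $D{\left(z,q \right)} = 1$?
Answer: $1861$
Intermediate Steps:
$K{\left(E,A \right)} = 12$ ($K{\left(E,A \right)} = 9 + 3 = 12$)
$t{\left(v \right)} = \frac{\sqrt{v}}{4}$ ($t{\left(v \right)} = \frac{\sqrt{v + 0}}{4} = \frac{\sqrt{v}}{4}$)
$a = -3$ ($a = -2 + \left(\frac{\sqrt{0}}{4} - 1\right) = -2 + \left(\frac{1}{4} \cdot 0 - 1\right) = -2 + \left(0 - 1\right) = -2 - 1 = -3$)
$\left(\left(-3\right) 6 - a\right) + J{\left(0,7 \right)} \left(-134\right) = \left(\left(-3\right) 6 - -3\right) + \left(-7 - 7\right) \left(-134\right) = \left(-18 + 3\right) + \left(-7 - 7\right) \left(-134\right) = -15 - -1876 = -15 + 1876 = 1861$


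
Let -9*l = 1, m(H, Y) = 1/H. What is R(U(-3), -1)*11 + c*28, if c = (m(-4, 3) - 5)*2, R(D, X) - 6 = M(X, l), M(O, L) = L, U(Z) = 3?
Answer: -2063/9 ≈ -229.22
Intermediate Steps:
l = -1/9 (l = -1/9*1 = -1/9 ≈ -0.11111)
R(D, X) = 53/9 (R(D, X) = 6 - 1/9 = 53/9)
c = -21/2 (c = (1/(-4) - 5)*2 = (-1/4 - 5)*2 = -21/4*2 = -21/2 ≈ -10.500)
R(U(-3), -1)*11 + c*28 = (53/9)*11 - 21/2*28 = 583/9 - 294 = -2063/9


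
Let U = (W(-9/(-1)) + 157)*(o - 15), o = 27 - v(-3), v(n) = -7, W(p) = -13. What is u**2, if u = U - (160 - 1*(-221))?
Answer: 5546025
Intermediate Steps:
o = 34 (o = 27 - 1*(-7) = 27 + 7 = 34)
U = 2736 (U = (-13 + 157)*(34 - 15) = 144*19 = 2736)
u = 2355 (u = 2736 - (160 - 1*(-221)) = 2736 - (160 + 221) = 2736 - 1*381 = 2736 - 381 = 2355)
u**2 = 2355**2 = 5546025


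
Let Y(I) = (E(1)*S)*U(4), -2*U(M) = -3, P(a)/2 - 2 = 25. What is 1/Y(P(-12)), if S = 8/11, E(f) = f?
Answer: 11/12 ≈ 0.91667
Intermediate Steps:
P(a) = 54 (P(a) = 4 + 2*25 = 4 + 50 = 54)
U(M) = 3/2 (U(M) = -½*(-3) = 3/2)
S = 8/11 (S = 8*(1/11) = 8/11 ≈ 0.72727)
Y(I) = 12/11 (Y(I) = (1*(8/11))*(3/2) = (8/11)*(3/2) = 12/11)
1/Y(P(-12)) = 1/(12/11) = 11/12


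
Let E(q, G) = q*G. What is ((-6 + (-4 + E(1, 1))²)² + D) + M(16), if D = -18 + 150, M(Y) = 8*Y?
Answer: 269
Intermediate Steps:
E(q, G) = G*q
D = 132
((-6 + (-4 + E(1, 1))²)² + D) + M(16) = ((-6 + (-4 + 1*1)²)² + 132) + 8*16 = ((-6 + (-4 + 1)²)² + 132) + 128 = ((-6 + (-3)²)² + 132) + 128 = ((-6 + 9)² + 132) + 128 = (3² + 132) + 128 = (9 + 132) + 128 = 141 + 128 = 269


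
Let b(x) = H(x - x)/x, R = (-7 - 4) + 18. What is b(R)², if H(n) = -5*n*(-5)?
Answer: 0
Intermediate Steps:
H(n) = 25*n
R = 7 (R = -11 + 18 = 7)
b(x) = 0 (b(x) = (25*(x - x))/x = (25*0)/x = 0/x = 0)
b(R)² = 0² = 0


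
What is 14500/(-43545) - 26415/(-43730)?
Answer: 20646247/76168914 ≈ 0.27106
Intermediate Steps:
14500/(-43545) - 26415/(-43730) = 14500*(-1/43545) - 26415*(-1/43730) = -2900/8709 + 5283/8746 = 20646247/76168914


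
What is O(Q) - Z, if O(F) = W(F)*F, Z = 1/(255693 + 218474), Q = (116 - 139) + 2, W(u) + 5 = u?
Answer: 258895181/474167 ≈ 546.00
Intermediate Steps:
W(u) = -5 + u
Q = -21 (Q = -23 + 2 = -21)
Z = 1/474167 ≈ 2.1090e-6
O(F) = F*(-5 + F) (O(F) = (-5 + F)*F = F*(-5 + F))
O(Q) - Z = -21*(-5 - 21) - 1*1/474167 = -21*(-26) - 1/474167 = 546 - 1/474167 = 258895181/474167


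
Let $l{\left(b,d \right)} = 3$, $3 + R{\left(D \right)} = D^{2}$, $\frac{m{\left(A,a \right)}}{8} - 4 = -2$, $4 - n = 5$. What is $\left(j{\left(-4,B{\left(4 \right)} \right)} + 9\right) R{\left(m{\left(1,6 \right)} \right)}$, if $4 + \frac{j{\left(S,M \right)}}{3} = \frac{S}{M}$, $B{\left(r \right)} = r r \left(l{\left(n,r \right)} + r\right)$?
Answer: $- \frac{22011}{28} \approx -786.11$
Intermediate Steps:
$n = -1$ ($n = 4 - 5 = -1$)
$m{\left(A,a \right)} = 16$ ($m{\left(A,a \right)} = 32 + 8 \left(-2\right) = 32 - 16 = 16$)
$R{\left(D \right)} = -3 + D^{2}$
$B{\left(r \right)} = r^{2} \left(3 + r\right)$ ($B{\left(r \right)} = r r \left(3 + r\right) = r^{2} \left(3 + r\right)$)
$j{\left(S,M \right)} = -12 + \frac{3 S}{M}$ ($j{\left(S,M \right)} = -12 + 3 \frac{S}{M} = -12 + \frac{3 S}{M}$)
$\left(j{\left(-4,B{\left(4 \right)} \right)} + 9\right) R{\left(m{\left(1,6 \right)} \right)} = \left(\left(-12 + 3 \left(-4\right) \frac{1}{4^{2} \left(3 + 4\right)}\right) + 9\right) \left(-3 + 16^{2}\right) = \left(\left(-12 + 3 \left(-4\right) \frac{1}{16 \cdot 7}\right) + 9\right) \left(-3 + 256\right) = \left(\left(-12 + 3 \left(-4\right) \frac{1}{112}\right) + 9\right) 253 = \left(\left(-12 - \frac{3}{28}\right) + 9\right) 253 = \left(- \frac{339}{28} + 9\right) 253 = \left(- \frac{87}{28}\right) 253 = - \frac{22011}{28}$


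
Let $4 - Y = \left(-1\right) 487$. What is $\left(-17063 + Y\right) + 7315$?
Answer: $-9257$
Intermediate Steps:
$Y = 491$ ($Y = 4 - \left(-1\right) 487 = 4 - -487 = 4 + 487 = 491$)
$\left(-17063 + Y\right) + 7315 = \left(-17063 + 491\right) + 7315 = -16572 + 7315 = -9257$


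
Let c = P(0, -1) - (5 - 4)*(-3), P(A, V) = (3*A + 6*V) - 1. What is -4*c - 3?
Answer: 13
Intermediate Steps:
P(A, V) = -1 + 3*A + 6*V
c = -4 (c = (-1 + 3*0 + 6*(-1)) - (5 - 4)*(-3) = (-1 + 0 - 6) - (-3) = -7 - 1*(-3) = -7 + 3 = -4)
-4*c - 3 = -4*(-4) - 3 = 16 - 3 = 13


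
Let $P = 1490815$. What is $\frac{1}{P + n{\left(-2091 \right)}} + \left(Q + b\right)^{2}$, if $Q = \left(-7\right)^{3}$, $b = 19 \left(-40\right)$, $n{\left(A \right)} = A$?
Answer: $\frac{1811195016917}{1488724} \approx 1.2166 \cdot 10^{6}$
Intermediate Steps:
$b = -760$
$Q = -343$
$\frac{1}{P + n{\left(-2091 \right)}} + \left(Q + b\right)^{2} = \frac{1}{1490815 - 2091} + \left(-343 - 760\right)^{2} = \frac{1}{1488724} + \left(-1103\right)^{2} = \frac{1}{1488724} + 1216609 = \frac{1811195016917}{1488724}$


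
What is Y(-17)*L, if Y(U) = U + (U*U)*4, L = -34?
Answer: -38726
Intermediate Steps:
Y(U) = U + 4*U² (Y(U) = U + U²*4 = U + 4*U²)
Y(-17)*L = -17*(1 + 4*(-17))*(-34) = -17*(1 - 68)*(-34) = -17*(-67)*(-34) = 1139*(-34) = -38726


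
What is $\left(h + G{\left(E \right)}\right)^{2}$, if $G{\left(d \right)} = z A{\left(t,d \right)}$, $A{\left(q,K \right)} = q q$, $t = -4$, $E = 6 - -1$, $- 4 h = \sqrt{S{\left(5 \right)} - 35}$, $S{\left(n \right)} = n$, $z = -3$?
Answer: $\frac{\left(192 + i \sqrt{30}\right)^{2}}{16} \approx 2302.1 + 131.45 i$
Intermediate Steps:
$h = - \frac{i \sqrt{30}}{4}$ ($h = - \frac{\sqrt{5 - 35}}{4} = - \frac{\sqrt{-30}}{4} = - \frac{i \sqrt{30}}{4} \approx - 1.3693 i$)
$E = 7$ ($E = 6 + 1 = 7$)
$A{\left(q,K \right)} = q^{2}$
$G{\left(d \right)} = -48$ ($G{\left(d \right)} = - 3 \left(-4\right)^{2} = \left(-3\right) 16 = -48$)
$\left(h + G{\left(E \right)}\right)^{2} = \left(- \frac{i \sqrt{30}}{4} - 48\right)^{2} = \left(-48 - \frac{i \sqrt{30}}{4}\right)^{2}$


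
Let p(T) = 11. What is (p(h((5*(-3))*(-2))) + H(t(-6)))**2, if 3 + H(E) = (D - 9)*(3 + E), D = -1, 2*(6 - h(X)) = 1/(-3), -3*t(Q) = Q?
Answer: 1764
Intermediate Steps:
t(Q) = -Q/3
h(X) = 37/6 (h(X) = 6 - 1/2/(-3) = 6 - 1/2*(-1/3) = 6 + 1/6 = 37/6)
H(E) = -33 - 10*E (H(E) = -3 + (-1 - 9)*(3 + E) = -3 - 10*(3 + E) = -3 + (-30 - 10*E) = -33 - 10*E)
(p(h((5*(-3))*(-2))) + H(t(-6)))**2 = (11 + (-33 - (-10)*(-6)/3))**2 = (11 + (-33 - 10*2))**2 = (11 + (-33 - 20))**2 = (11 - 53)**2 = (-42)**2 = 1764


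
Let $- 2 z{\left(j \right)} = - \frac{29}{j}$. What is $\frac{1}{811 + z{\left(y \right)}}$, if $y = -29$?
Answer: $\frac{2}{1621} \approx 0.0012338$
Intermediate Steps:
$z{\left(j \right)} = \frac{29}{2 j}$ ($z{\left(j \right)} = - \frac{\left(-29\right) \frac{1}{j}}{2} = \frac{29}{2 j}$)
$\frac{1}{811 + z{\left(y \right)}} = \frac{1}{811 + \frac{29}{2 \left(-29\right)}} = \frac{1}{811 + \frac{29}{2} \left(- \frac{1}{29}\right)} = \frac{1}{811 - \frac{1}{2}} = \frac{1}{\frac{1621}{2}} = \frac{2}{1621}$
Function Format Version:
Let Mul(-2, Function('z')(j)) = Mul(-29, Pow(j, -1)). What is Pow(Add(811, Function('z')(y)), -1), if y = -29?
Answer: Rational(2, 1621) ≈ 0.0012338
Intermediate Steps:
Function('z')(j) = Mul(Rational(29, 2), Pow(j, -1)) (Function('z')(j) = Mul(Rational(-1, 2), Mul(-29, Pow(j, -1))) = Mul(Rational(29, 2), Pow(j, -1)))
Pow(Add(811, Function('z')(y)), -1) = Pow(Add(811, Mul(Rational(29, 2), Pow(-29, -1))), -1) = Pow(Add(811, Mul(Rational(29, 2), Rational(-1, 29))), -1) = Pow(Add(811, Rational(-1, 2)), -1) = Pow(Rational(1621, 2), -1) = Rational(2, 1621)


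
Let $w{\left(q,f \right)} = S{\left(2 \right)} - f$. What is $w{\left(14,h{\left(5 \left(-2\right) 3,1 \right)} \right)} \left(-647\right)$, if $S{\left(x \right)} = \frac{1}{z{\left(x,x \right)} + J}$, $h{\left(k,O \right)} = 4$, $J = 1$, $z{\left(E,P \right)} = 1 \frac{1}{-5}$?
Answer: $\frac{7117}{4} \approx 1779.3$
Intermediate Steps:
$z{\left(E,P \right)} = - \frac{1}{5}$ ($z{\left(E,P \right)} = 1 \left(- \frac{1}{5}\right) = - \frac{1}{5}$)
$S{\left(x \right)} = \frac{5}{4}$ ($S{\left(x \right)} = \frac{1}{- \frac{1}{5} + 1} = \frac{1}{\frac{4}{5}} = \frac{5}{4}$)
$w{\left(q,f \right)} = \frac{5}{4} - f$
$w{\left(14,h{\left(5 \left(-2\right) 3,1 \right)} \right)} \left(-647\right) = \left(\frac{5}{4} - 4\right) \left(-647\right) = \left(- \frac{11}{4}\right) \left(-647\right) = \frac{7117}{4}$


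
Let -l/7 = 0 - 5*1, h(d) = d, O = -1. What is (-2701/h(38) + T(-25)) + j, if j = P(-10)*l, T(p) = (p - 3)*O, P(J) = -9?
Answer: -13607/38 ≈ -358.08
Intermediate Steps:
l = 35 (l = -7*(0 - 5*1) = -7*(0 - 5) = -7*(-5) = 35)
T(p) = 3 - p (T(p) = (p - 3)*(-1) = (-3 + p)*(-1) = 3 - p)
j = -315 (j = -9*35 = -315)
(-2701/h(38) + T(-25)) + j = (-2701/38 + (3 - 1*(-25))) - 315 = (-2701*1/38 + (3 + 25)) - 315 = (-2701/38 + 28) - 315 = -1637/38 - 315 = -13607/38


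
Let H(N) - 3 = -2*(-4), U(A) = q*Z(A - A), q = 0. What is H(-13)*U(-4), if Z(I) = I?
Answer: 0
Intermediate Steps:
U(A) = 0 (U(A) = 0*(A - A) = 0*0 = 0)
H(N) = 11 (H(N) = 3 - 2*(-4) = 3 + 8 = 11)
H(-13)*U(-4) = 11*0 = 0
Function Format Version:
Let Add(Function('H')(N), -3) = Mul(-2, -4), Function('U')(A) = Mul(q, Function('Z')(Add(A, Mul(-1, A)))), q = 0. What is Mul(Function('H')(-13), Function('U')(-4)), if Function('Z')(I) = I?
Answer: 0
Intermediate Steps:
Function('U')(A) = 0 (Function('U')(A) = Mul(0, Add(A, Mul(-1, A))) = Mul(0, 0) = 0)
Function('H')(N) = 11 (Function('H')(N) = Add(3, Mul(-2, -4)) = Add(3, 8) = 11)
Mul(Function('H')(-13), Function('U')(-4)) = Mul(11, 0) = 0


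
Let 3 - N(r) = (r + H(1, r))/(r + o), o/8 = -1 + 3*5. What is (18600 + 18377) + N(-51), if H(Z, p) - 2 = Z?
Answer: 2255828/61 ≈ 36981.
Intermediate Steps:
H(Z, p) = 2 + Z
o = 112 (o = 8*(-1 + 3*5) = 8*(-1 + 15) = 8*14 = 112)
N(r) = 3 - (3 + r)/(112 + r) (N(r) = 3 - (r + (2 + 1))/(r + 112) = 3 - (r + 3)/(112 + r) = 3 - (3 + r)/(112 + r))
(18600 + 18377) + N(-51) = (18600 + 18377) + (333 + 2*(-51))/(112 - 51) = 36977 + (333 - 102)/61 = 36977 + (1/61)*231 = 36977 + 231/61 = 2255828/61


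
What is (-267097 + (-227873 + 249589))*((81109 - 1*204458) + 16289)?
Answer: 26270489860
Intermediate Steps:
(-267097 + (-227873 + 249589))*((81109 - 1*204458) + 16289) = (-267097 + 21716)*((81109 - 204458) + 16289) = -245381*(-123349 + 16289) = -245381*(-107060) = 26270489860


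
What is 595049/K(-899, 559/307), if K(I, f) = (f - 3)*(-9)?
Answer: 182680043/3258 ≈ 56071.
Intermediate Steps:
K(I, f) = 27 - 9*f (K(I, f) = (-3 + f)*(-9) = 27 - 9*f)
595049/K(-899, 559/307) = 595049/(27 - 5031/307) = 595049/(3258/307) = 595049*(307/3258) = 182680043/3258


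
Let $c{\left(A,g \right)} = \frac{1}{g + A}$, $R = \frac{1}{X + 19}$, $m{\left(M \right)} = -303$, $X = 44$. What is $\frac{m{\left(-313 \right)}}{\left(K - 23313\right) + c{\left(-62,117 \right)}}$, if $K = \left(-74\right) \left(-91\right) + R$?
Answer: $\frac{1049895}{57446117} \approx 0.018276$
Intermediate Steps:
$R = \frac{1}{63}$ ($R = \frac{1}{44 + 19} = \frac{1}{63} \approx 0.015873$)
$c{\left(A,g \right)} = \frac{1}{A + g}$
$K = \frac{424243}{63}$ ($K = \left(-74\right) \left(-91\right) + \frac{1}{63} = 6734 + \frac{1}{63} = \frac{424243}{63} \approx 6734.0$)
$\frac{m{\left(-313 \right)}}{\left(K - 23313\right) + c{\left(-62,117 \right)}} = - \frac{303}{\left(\frac{424243}{63} - 23313\right) + \frac{1}{-62 + 117}} = - \frac{303}{- \frac{1044476}{63} + \frac{1}{55}} = - \frac{303}{- \frac{57446117}{3465}} = \left(-303\right) \left(- \frac{3465}{57446117}\right) = \frac{1049895}{57446117}$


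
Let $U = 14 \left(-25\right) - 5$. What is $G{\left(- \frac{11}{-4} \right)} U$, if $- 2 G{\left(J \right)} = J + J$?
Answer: $\frac{3905}{4} \approx 976.25$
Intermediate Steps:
$G{\left(J \right)} = - J$ ($G{\left(J \right)} = - \frac{J + J}{2} = - \frac{2 J}{2} = - J$)
$U = -355$ ($U = -350 - 5 = -355$)
$G{\left(- \frac{11}{-4} \right)} U = - \frac{-11}{-4} \left(-355\right) = - \frac{\left(-11\right) \left(-1\right)}{4} \left(-355\right) = \left(-1\right) \frac{11}{4} \left(-355\right) = \left(- \frac{11}{4}\right) \left(-355\right) = \frac{3905}{4}$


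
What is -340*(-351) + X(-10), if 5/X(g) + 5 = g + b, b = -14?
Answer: 3460855/29 ≈ 1.1934e+5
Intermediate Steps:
X(g) = 5/(-19 + g) (X(g) = 5/(-5 + (g - 14)) = 5/(-5 + (-14 + g)) = 5/(-19 + g))
-340*(-351) + X(-10) = -340*(-351) + 5/(-19 - 10) = 119340 + 5/(-29) = 119340 + 5*(-1/29) = 119340 - 5/29 = 3460855/29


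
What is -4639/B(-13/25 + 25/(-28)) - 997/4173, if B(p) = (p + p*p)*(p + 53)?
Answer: -2216757313094869/14356903444221 ≈ -154.40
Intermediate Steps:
B(p) = (53 + p)*(p + p²) (B(p) = (p + p²)*(53 + p) = (53 + p)*(p + p²))
-4639/B(-13/25 + 25/(-28)) - 997/4173 = -4639*1/((-13/25 + 25/(-28))*(53 + (-13/25 + 25/(-28))² + 54*(-13/25 + 25/(-28)))) - 997/4173 = -4639*1/((-13*1/25 + 25*(-1/28))*(53 + (-13*1/25 + 25*(-1/28))² + 54*(-13*1/25 + 25*(-1/28)))) - 997*1/4173 = -4639*1/((-13/25 - 25/28)*(53 + (-13/25 - 25/28)² + 54*(-13/25 - 25/28))) - 997/4173 = -4639*(-700/(989*(53 + (-989/700)² + 54*(-989/700)))) - 997/4173 = -4639*(-700/(989*(53 + 978121/490000 - 26703/350))) - 997/4173 = -4639/((-989/700*(-10436079/490000))) - 997/4173 = -4639/10321282131/343000000 - 997/4173 = -4639*343000000/10321282131 - 997/4173 = -1591177000000/10321282131 - 997/4173 = -2216757313094869/14356903444221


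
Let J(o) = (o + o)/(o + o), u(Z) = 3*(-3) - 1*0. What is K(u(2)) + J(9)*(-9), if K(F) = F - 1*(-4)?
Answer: -14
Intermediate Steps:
u(Z) = -9 (u(Z) = -9 + 0 = -9)
K(F) = 4 + F (K(F) = F + 4 = 4 + F)
J(o) = 1 (J(o) = (2*o)/((2*o)) = (2*o)*(1/(2*o)) = 1)
K(u(2)) + J(9)*(-9) = (4 - 9) + 1*(-9) = -5 - 9 = -14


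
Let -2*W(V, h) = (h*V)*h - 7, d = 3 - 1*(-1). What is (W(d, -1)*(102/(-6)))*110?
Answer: -2805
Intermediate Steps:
d = 4 (d = 3 + 1 = 4)
W(V, h) = 7/2 - V*h²/2 (W(V, h) = -((h*V)*h - 7)/2 = -((V*h)*h - 7)/2 = -(V*h² - 7)/2 = -(-7 + V*h²)/2 = 7/2 - V*h²/2)
(W(d, -1)*(102/(-6)))*110 = ((7/2 - ½*4*(-1)²)*(102/(-6)))*110 = ((7/2 - ½*4*1)*(102*(-⅙)))*110 = ((7/2 - 2)*(-17))*110 = ((3/2)*(-17))*110 = -51/2*110 = -2805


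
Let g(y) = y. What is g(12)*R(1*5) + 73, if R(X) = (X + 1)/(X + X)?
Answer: 401/5 ≈ 80.200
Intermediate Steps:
R(X) = (1 + X)/(2*X) (R(X) = (1 + X)/((2*X)) = (1 + X)*(1/(2*X)) = (1 + X)/(2*X))
g(12)*R(1*5) + 73 = 12*((1 + 1*5)/(2*((1*5)))) + 73 = 12*((½)*(1 + 5)/5) + 73 = 12*((½)*(⅕)*6) + 73 = 12*(⅗) + 73 = 36/5 + 73 = 401/5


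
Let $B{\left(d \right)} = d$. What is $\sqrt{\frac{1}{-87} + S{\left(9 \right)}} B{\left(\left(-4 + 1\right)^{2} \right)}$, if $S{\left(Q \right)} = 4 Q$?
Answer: $\frac{3 \sqrt{272397}}{29} \approx 53.991$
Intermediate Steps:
$\sqrt{\frac{1}{-87} + S{\left(9 \right)}} B{\left(\left(-4 + 1\right)^{2} \right)} = \sqrt{\frac{1}{-87} + 4 \cdot 9} \left(-4 + 1\right)^{2} = \sqrt{- \frac{1}{87} + 36} \left(-3\right)^{2} = \sqrt{\frac{3131}{87}} \cdot 9 = \frac{\sqrt{272397}}{87} \cdot 9 = \frac{3 \sqrt{272397}}{29}$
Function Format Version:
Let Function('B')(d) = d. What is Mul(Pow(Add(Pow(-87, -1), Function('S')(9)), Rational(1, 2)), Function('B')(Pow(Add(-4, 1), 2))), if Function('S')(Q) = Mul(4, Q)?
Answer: Mul(Rational(3, 29), Pow(272397, Rational(1, 2))) ≈ 53.991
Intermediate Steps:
Mul(Pow(Add(Pow(-87, -1), Function('S')(9)), Rational(1, 2)), Function('B')(Pow(Add(-4, 1), 2))) = Mul(Pow(Add(Pow(-87, -1), Mul(4, 9)), Rational(1, 2)), Pow(Add(-4, 1), 2)) = Mul(Pow(Add(Rational(-1, 87), 36), Rational(1, 2)), Pow(-3, 2)) = Mul(Pow(Rational(3131, 87), Rational(1, 2)), 9) = Mul(Mul(Rational(1, 87), Pow(272397, Rational(1, 2))), 9) = Mul(Rational(3, 29), Pow(272397, Rational(1, 2)))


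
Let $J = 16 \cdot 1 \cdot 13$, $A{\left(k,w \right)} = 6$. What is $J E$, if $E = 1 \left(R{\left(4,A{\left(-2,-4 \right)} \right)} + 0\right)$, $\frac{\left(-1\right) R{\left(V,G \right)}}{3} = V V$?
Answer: $-9984$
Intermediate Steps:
$R{\left(V,G \right)} = - 3 V^{2}$ ($R{\left(V,G \right)} = - 3 V V = - 3 V^{2}$)
$J = 208$ ($J = 16 \cdot 13 = 208$)
$E = -48$ ($E = 1 \left(- 3 \cdot 4^{2} + 0\right) = 1 \left(\left(-3\right) 16 + 0\right) = 1 \left(-48 + 0\right) = 1 \left(-48\right) = -48$)
$J E = 208 \left(-48\right) = -9984$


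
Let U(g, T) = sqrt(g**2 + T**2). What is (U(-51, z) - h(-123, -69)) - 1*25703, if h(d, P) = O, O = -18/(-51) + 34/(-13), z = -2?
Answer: -5679863/221 + sqrt(2605) ≈ -25650.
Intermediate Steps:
O = -500/221 (O = -18*(-1/51) + 34*(-1/13) = 6/17 - 34/13 = -500/221 ≈ -2.2624)
h(d, P) = -500/221
U(g, T) = sqrt(T**2 + g**2)
(U(-51, z) - h(-123, -69)) - 1*25703 = (sqrt((-2)**2 + (-51)**2) - 1*(-500/221)) - 1*25703 = (sqrt(4 + 2601) + 500/221) - 25703 = (sqrt(2605) + 500/221) - 25703 = (500/221 + sqrt(2605)) - 25703 = -5679863/221 + sqrt(2605)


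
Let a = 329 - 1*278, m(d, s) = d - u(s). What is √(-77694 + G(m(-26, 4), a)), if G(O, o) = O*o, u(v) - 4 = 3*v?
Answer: 2*I*√19959 ≈ 282.55*I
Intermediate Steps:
u(v) = 4 + 3*v
m(d, s) = -4 + d - 3*s (m(d, s) = d - (4 + 3*s) = d + (-4 - 3*s) = -4 + d - 3*s)
a = 51 (a = 329 - 278 = 51)
√(-77694 + G(m(-26, 4), a)) = √(-77694 + (-4 - 26 - 3*4)*51) = √(-77694 + (-4 - 26 - 12)*51) = √(-77694 - 42*51) = √(-77694 - 2142) = √(-79836) = 2*I*√19959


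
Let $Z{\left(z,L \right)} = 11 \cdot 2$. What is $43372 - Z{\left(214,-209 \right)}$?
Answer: $43350$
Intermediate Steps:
$Z{\left(z,L \right)} = 22$
$43372 - Z{\left(214,-209 \right)} = 43372 - 22 = 43350$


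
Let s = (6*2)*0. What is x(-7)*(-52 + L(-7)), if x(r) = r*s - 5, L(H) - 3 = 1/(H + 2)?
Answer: 246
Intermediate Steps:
L(H) = 3 + 1/(2 + H) (L(H) = 3 + 1/(H + 2) = 3 + 1/(2 + H))
s = 0 (s = 12*0 = 0)
x(r) = -5 (x(r) = r*0 - 5 = 0 - 5 = -5)
x(-7)*(-52 + L(-7)) = -5*(-52 + (7 + 3*(-7))/(2 - 7)) = -5*(-52 + (7 - 21)/(-5)) = -5*(-52 - ⅕*(-14)) = -5*(-52 + 14/5) = -5*(-246/5) = 246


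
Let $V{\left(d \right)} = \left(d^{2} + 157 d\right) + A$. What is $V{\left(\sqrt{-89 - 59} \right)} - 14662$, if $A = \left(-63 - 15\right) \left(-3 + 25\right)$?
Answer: $-16526 + 314 i \sqrt{37} \approx -16526.0 + 1910.0 i$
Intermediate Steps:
$A = -1716$ ($A = \left(-78\right) 22 = -1716$)
$V{\left(d \right)} = -1716 + d^{2} + 157 d$ ($V{\left(d \right)} = \left(d^{2} + 157 d\right) - 1716 = -1716 + d^{2} + 157 d$)
$V{\left(\sqrt{-89 - 59} \right)} - 14662 = \left(-1716 + \left(\sqrt{-89 - 59}\right)^{2} + 157 \sqrt{-89 - 59}\right) - 14662 = \left(-1716 + \left(\sqrt{-148}\right)^{2} + 157 \sqrt{-148}\right) - 14662 = \left(-1716 + \left(2 i \sqrt{37}\right)^{2} + 157 \cdot 2 i \sqrt{37}\right) - 14662 = \left(-1716 - 148 + 314 i \sqrt{37}\right) - 14662 = \left(-1864 + 314 i \sqrt{37}\right) - 14662 = -16526 + 314 i \sqrt{37}$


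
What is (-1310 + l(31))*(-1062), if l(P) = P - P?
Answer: 1391220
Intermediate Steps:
l(P) = 0
(-1310 + l(31))*(-1062) = (-1310 + 0)*(-1062) = -1310*(-1062) = 1391220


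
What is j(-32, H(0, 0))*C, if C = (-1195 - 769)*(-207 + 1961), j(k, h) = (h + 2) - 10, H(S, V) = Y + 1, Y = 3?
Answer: 13779424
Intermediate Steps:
H(S, V) = 4 (H(S, V) = 3 + 1 = 4)
j(k, h) = -8 + h (j(k, h) = (2 + h) - 10 = -8 + h)
C = -3444856 (C = -1964*1754 = -3444856)
j(-32, H(0, 0))*C = (-8 + 4)*(-3444856) = -4*(-3444856) = 13779424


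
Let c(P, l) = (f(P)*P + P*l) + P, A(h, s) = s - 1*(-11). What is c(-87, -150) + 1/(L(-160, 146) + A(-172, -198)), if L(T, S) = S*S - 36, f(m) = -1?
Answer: 275263651/21093 ≈ 13050.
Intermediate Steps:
A(h, s) = 11 + s (A(h, s) = s + 11 = 11 + s)
c(P, l) = P*l (c(P, l) = (-P + P*l) + P = P*l)
L(T, S) = -36 + S² (L(T, S) = S² - 36 = -36 + S²)
c(-87, -150) + 1/(L(-160, 146) + A(-172, -198)) = -87*(-150) + 1/((-36 + 146²) + (11 - 198)) = 13050 + 1/((-36 + 21316) - 187) = 13050 + 1/(21280 - 187) = 13050 + 1/21093 = 275263651/21093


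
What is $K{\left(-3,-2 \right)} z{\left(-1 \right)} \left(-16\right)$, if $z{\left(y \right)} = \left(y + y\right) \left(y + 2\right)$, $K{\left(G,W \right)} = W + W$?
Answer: $-128$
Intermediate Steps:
$K{\left(G,W \right)} = 2 W$
$z{\left(y \right)} = 2 y \left(2 + y\right)$
$K{\left(-3,-2 \right)} z{\left(-1 \right)} \left(-16\right) = 2 \left(-2\right) 2 \left(-1\right) \left(2 - 1\right) \left(-16\right) = - 4 \cdot 2 \left(-1\right) 1 \left(-16\right) = \left(-4\right) \left(-2\right) \left(-16\right) = 8 \left(-16\right) = -128$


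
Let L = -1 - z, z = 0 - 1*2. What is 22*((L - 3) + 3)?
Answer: 22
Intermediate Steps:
z = -2 (z = 0 - 2 = -2)
L = 1 (L = -1 - 1*(-2) = -1 + 2 = 1)
22*((L - 3) + 3) = 22*((1 - 3) + 3) = 22*(-2 + 3) = 22*1 = 22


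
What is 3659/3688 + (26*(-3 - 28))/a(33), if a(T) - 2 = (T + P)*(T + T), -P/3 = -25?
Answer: 372841/424120 ≈ 0.87909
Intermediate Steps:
P = 75 (P = -3*(-25) = 75)
a(T) = 2 + 2*T*(75 + T) (a(T) = 2 + (T + 75)*(T + T) = 2 + (75 + T)*(2*T) = 2 + 2*T*(75 + T))
3659/3688 + (26*(-3 - 28))/a(33) = 3659/3688 + (26*(-3 - 28))/(2 + 2*33**2 + 150*33) = 3659*(1/3688) + (26*(-31))/(2 + 2*1089 + 4950) = 3659/3688 - 806/(2 + 2178 + 4950) = 3659/3688 - 806/7130 = 3659/3688 - 806*1/7130 = 3659/3688 - 13/115 = 372841/424120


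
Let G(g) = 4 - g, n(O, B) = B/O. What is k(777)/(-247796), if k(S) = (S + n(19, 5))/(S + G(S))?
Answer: -923/1177031 ≈ -0.00078418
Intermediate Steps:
k(S) = 5/76 + S/4 (k(S) = (S + 5/19)/(S + (4 - S)) = (S + 5*(1/19))/4 = (S + 5/19)*(¼) = (5/19 + S)*(¼) = 5/76 + S/4)
k(777)/(-247796) = (5/76 + (¼)*777)/(-247796) = (5/76 + 777/4)*(-1/247796) = (3692/19)*(-1/247796) = -923/1177031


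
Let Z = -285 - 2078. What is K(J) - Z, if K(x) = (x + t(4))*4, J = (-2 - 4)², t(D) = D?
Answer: 2523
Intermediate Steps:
J = 36 (J = (-6)² = 36)
K(x) = 16 + 4*x (K(x) = (x + 4)*4 = (4 + x)*4 = 16 + 4*x)
Z = -2363
K(J) - Z = (16 + 4*36) - 1*(-2363) = (16 + 144) + 2363 = 160 + 2363 = 2523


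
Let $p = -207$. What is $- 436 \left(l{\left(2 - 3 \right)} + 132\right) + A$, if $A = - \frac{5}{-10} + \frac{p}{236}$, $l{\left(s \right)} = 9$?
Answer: $- \frac{14508425}{236} \approx -61476.0$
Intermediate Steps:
$A = - \frac{89}{236}$ ($A = - \frac{5}{-10} - \frac{207}{236} = \left(-5\right) \left(- \frac{1}{10}\right) - \frac{207}{236} = \frac{1}{2} - \frac{207}{236} = - \frac{89}{236} \approx -0.37712$)
$- 436 \left(l{\left(2 - 3 \right)} + 132\right) + A = - 436 \left(9 + 132\right) - \frac{89}{236} = \left(-436\right) 141 - \frac{89}{236} = -61476 - \frac{89}{236} = - \frac{14508425}{236}$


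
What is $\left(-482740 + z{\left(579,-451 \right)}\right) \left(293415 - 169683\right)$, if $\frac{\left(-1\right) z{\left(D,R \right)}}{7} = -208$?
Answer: $-59550231888$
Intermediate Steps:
$z{\left(D,R \right)} = 1456$ ($z{\left(D,R \right)} = \left(-7\right) \left(-208\right) = 1456$)
$\left(-482740 + z{\left(579,-451 \right)}\right) \left(293415 - 169683\right) = \left(-482740 + 1456\right) \left(293415 - 169683\right) = \left(-481284\right) 123732 = -59550231888$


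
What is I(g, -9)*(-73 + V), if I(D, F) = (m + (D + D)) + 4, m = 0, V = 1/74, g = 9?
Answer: -59411/37 ≈ -1605.7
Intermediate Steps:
V = 1/74 ≈ 0.013514
I(D, F) = 4 + 2*D (I(D, F) = (0 + (D + D)) + 4 = (0 + 2*D) + 4 = 2*D + 4 = 4 + 2*D)
I(g, -9)*(-73 + V) = (4 + 2*9)*(-73 + 1/74) = (4 + 18)*(-5401/74) = 22*(-5401/74) = -59411/37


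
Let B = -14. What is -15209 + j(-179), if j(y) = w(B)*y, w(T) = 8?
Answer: -16641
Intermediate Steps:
j(y) = 8*y
-15209 + j(-179) = -15209 + 8*(-179) = -15209 - 1432 = -16641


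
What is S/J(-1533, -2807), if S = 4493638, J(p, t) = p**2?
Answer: 4493638/2350089 ≈ 1.9121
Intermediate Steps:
S/J(-1533, -2807) = 4493638/((-1533)**2) = 4493638/2350089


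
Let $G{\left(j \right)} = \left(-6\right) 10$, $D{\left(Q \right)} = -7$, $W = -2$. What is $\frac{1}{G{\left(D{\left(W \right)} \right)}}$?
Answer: $- \frac{1}{60} \approx -0.016667$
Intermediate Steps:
$G{\left(j \right)} = -60$
$\frac{1}{G{\left(D{\left(W \right)} \right)}} = \frac{1}{-60} = - \frac{1}{60}$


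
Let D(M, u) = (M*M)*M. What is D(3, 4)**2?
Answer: 729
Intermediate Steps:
D(M, u) = M**3 (D(M, u) = M**2*M = M**3)
D(3, 4)**2 = (3**3)**2 = 27**2 = 729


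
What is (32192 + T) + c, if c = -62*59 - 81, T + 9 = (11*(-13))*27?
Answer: 24583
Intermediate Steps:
T = -3870 (T = -9 + (11*(-13))*27 = -9 - 143*27 = -9 - 3861 = -3870)
c = -3739 (c = -3658 - 81 = -3739)
(32192 + T) + c = (32192 - 3870) - 3739 = 28322 - 3739 = 24583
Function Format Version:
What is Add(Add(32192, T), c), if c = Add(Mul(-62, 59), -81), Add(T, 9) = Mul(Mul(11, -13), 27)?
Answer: 24583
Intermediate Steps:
T = -3870 (T = Add(-9, Mul(Mul(11, -13), 27)) = Add(-9, Mul(-143, 27)) = Add(-9, -3861) = -3870)
c = -3739 (c = Add(-3658, -81) = -3739)
Add(Add(32192, T), c) = Add(Add(32192, -3870), -3739) = Add(28322, -3739) = 24583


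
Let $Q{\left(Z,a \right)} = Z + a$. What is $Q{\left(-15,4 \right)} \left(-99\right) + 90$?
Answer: $1179$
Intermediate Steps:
$Q{\left(-15,4 \right)} \left(-99\right) + 90 = \left(-15 + 4\right) \left(-99\right) + 90 = \left(-11\right) \left(-99\right) + 90 = 1089 + 90 = 1179$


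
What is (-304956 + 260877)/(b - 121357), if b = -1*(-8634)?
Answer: 44079/112723 ≈ 0.39104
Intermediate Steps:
b = 8634
(-304956 + 260877)/(b - 121357) = (-304956 + 260877)/(8634 - 121357) = -44079/(-112723) = -44079*(-1/112723) = 44079/112723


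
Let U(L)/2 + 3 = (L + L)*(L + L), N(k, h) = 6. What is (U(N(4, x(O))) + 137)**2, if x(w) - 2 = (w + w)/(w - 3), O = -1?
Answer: 175561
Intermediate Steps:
x(w) = 2 + 2*w/(-3 + w) (x(w) = 2 + (w + w)/(w - 3) = 2 + (2*w)/(-3 + w) = 2 + 2*w/(-3 + w))
U(L) = -6 + 8*L**2 (U(L) = -6 + 2*((L + L)*(L + L)) = -6 + 2*((2*L)*(2*L)) = -6 + 2*(4*L**2) = -6 + 8*L**2)
(U(N(4, x(O))) + 137)**2 = ((-6 + 8*6**2) + 137)**2 = ((-6 + 8*36) + 137)**2 = ((-6 + 288) + 137)**2 = (282 + 137)**2 = 419**2 = 175561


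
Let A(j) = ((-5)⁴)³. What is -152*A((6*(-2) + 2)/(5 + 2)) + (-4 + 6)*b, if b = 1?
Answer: -37109374998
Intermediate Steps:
A(j) = 244140625 (A(j) = 625³ = 244140625)
-152*A((6*(-2) + 2)/(5 + 2)) + (-4 + 6)*b = -152*244140625 + (-4 + 6)*1 = -37109375000 + 2*1 = -37109375000 + 2 = -37109374998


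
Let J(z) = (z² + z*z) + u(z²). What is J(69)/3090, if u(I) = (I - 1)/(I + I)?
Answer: 22668311/7355745 ≈ 3.0817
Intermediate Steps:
u(I) = (-1 + I)/(2*I) (u(I) = (-1 + I)/((2*I)) = (-1 + I)*(1/(2*I)) = (-1 + I)/(2*I))
J(z) = 2*z² + (-1 + z²)/(2*z²) (J(z) = (z² + z*z) + (-1 + z²)/(2*(z²)) = (z² + z²) + (-1 + z²)/(2*z²) = 2*z² + (-1 + z²)/(2*z²))
J(69)/3090 = ((½)*(-1 + 69² + 4*69⁴)/69²)/3090 = ((½)*(1/4761)*(-1 + 4761 + 4*22667121))*(1/3090) = ((½)*(1/4761)*(-1 + 4761 + 90668484))*(1/3090) = ((½)*(1/4761)*90673244)*(1/3090) = (45336622/4761)*(1/3090) = 22668311/7355745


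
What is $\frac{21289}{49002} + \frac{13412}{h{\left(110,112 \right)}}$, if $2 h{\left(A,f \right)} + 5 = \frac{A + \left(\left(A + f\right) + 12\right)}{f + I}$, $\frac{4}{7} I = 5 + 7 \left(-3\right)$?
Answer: $- \frac{27602618117}{931038} \approx -29647.0$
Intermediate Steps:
$I = -28$ ($I = \frac{7 \left(5 + 7 \left(-3\right)\right)}{4} = \frac{7 \left(5 - 21\right)}{4} = \frac{7}{4} \left(-16\right) = -28$)
$h{\left(A,f \right)} = - \frac{5}{2} + \frac{12 + f + 2 A}{2 \left(-28 + f\right)}$ ($h{\left(A,f \right)} = - \frac{5}{2} + \frac{\left(A + \left(\left(A + f\right) + 12\right)\right) \frac{1}{f - 28}}{2} = - \frac{5}{2} + \frac{\left(A + \left(12 + A + f\right)\right) \frac{1}{-28 + f}}{2} = - \frac{5}{2} + \frac{\left(12 + f + 2 A\right) \frac{1}{-28 + f}}{2} = - \frac{5}{2} + \frac{\frac{1}{-28 + f} \left(12 + f + 2 A\right)}{2} = - \frac{5}{2} + \frac{12 + f + 2 A}{2 \left(-28 + f\right)}$)
$\frac{21289}{49002} + \frac{13412}{h{\left(110,112 \right)}} = \frac{21289}{49002} + \frac{13412}{\frac{1}{-28 + 112} \left(76 + 110 - 224\right)} = 21289 \cdot \frac{1}{49002} + \frac{13412}{\frac{1}{84} \left(76 + 110 - 224\right)} = \frac{21289}{49002} + \frac{13412}{\frac{1}{84} \left(-38\right)} = \frac{21289}{49002} + \frac{13412}{- \frac{19}{42}} = \frac{21289}{49002} + 13412 \left(- \frac{42}{19}\right) = \frac{21289}{49002} - \frac{563304}{19} = - \frac{27602618117}{931038}$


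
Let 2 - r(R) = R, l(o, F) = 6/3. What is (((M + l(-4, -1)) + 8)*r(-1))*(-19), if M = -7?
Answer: -171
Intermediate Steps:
l(o, F) = 2 (l(o, F) = 6*(⅓) = 2)
r(R) = 2 - R
(((M + l(-4, -1)) + 8)*r(-1))*(-19) = (((-7 + 2) + 8)*(2 - 1*(-1)))*(-19) = ((-5 + 8)*(2 + 1))*(-19) = (3*3)*(-19) = 9*(-19) = -171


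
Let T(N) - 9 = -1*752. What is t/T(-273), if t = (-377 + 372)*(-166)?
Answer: -830/743 ≈ -1.1171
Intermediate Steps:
T(N) = -743 (T(N) = 9 - 1*752 = 9 - 752 = -743)
t = 830 (t = -5*(-166) = 830)
t/T(-273) = 830/(-743) = 830*(-1/743) = -830/743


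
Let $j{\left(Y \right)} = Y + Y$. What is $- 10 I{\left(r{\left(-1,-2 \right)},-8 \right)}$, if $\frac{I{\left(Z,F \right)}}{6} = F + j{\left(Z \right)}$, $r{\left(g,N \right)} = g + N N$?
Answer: $120$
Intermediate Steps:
$r{\left(g,N \right)} = g + N^{2}$
$j{\left(Y \right)} = 2 Y$
$I{\left(Z,F \right)} = 6 F + 12 Z$ ($I{\left(Z,F \right)} = 6 \left(F + 2 Z\right) = 6 F + 12 Z$)
$- 10 I{\left(r{\left(-1,-2 \right)},-8 \right)} = - 10 \left(6 \left(-8\right) + 12 \left(-1 + \left(-2\right)^{2}\right)\right) = - 10 \left(-48 + 12 \left(-1 + 4\right)\right) = - 10 \left(-48 + 12 \cdot 3\right) = - 10 \left(-48 + 36\right) = \left(-10\right) \left(-12\right) = 120$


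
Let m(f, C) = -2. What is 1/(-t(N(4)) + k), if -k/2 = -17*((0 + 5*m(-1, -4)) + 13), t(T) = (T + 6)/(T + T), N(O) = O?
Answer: 4/403 ≈ 0.0099256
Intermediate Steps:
t(T) = (6 + T)/(2*T) (t(T) = (6 + T)/((2*T)) = (6 + T)*(1/(2*T)) = (6 + T)/(2*T))
k = 102 (k = -(-34)*((0 + 5*(-2)) + 13) = -(-34)*((0 - 10) + 13) = -(-34)*(-10 + 13) = -(-34)*3 = -2*(-51) = 102)
1/(-t(N(4)) + k) = 1/(-(6 + 4)/(2*4) + 102) = 1/(-10/(2*4) + 102) = 1/(-1*5/4 + 102) = 1/(-5/4 + 102) = 1/(403/4) = 4/403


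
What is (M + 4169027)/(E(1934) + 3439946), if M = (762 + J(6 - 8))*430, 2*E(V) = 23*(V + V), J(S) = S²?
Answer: 1499469/1161476 ≈ 1.2910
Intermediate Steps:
E(V) = 23*V (E(V) = (23*(V + V))/2 = (23*(2*V))/2 = (46*V)/2 = 23*V)
M = 329380 (M = (762 + (6 - 8)²)*430 = (762 + (-2)²)*430 = (762 + 4)*430 = 766*430 = 329380)
(M + 4169027)/(E(1934) + 3439946) = (329380 + 4169027)/(23*1934 + 3439946) = 4498407/(44482 + 3439946) = 4498407/3484428 = 4498407*(1/3484428) = 1499469/1161476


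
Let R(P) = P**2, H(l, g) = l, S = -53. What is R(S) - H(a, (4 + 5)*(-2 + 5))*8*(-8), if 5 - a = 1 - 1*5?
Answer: 3385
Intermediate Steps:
a = 9 (a = 5 - (1 - 1*5) = 5 - (1 - 5) = 5 - 1*(-4) = 5 + 4 = 9)
R(S) - H(a, (4 + 5)*(-2 + 5))*8*(-8) = (-53)**2 - 9*8*(-8) = 2809 - 72*(-8) = 2809 - 1*(-576) = 2809 + 576 = 3385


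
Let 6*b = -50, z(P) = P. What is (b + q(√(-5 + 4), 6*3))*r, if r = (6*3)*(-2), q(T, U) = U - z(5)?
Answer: -168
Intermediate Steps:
b = -25/3 (b = (⅙)*(-50) = -25/3 ≈ -8.3333)
q(T, U) = -5 + U (q(T, U) = U - 1*5 = U - 5 = -5 + U)
r = -36 (r = 18*(-2) = -36)
(b + q(√(-5 + 4), 6*3))*r = (-25/3 + (-5 + 6*3))*(-36) = (-25/3 + (-5 + 18))*(-36) = (-25/3 + 13)*(-36) = (14/3)*(-36) = -168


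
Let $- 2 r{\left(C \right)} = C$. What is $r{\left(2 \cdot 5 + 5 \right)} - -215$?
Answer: $\frac{415}{2} \approx 207.5$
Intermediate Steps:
$r{\left(C \right)} = - \frac{C}{2}$
$r{\left(2 \cdot 5 + 5 \right)} - -215 = - \frac{2 \cdot 5 + 5}{2} - -215 = - \frac{10 + 5}{2} + 215 = \left(- \frac{1}{2}\right) 15 + 215 = - \frac{15}{2} + 215 = \frac{415}{2}$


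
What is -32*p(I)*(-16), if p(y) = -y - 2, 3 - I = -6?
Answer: -5632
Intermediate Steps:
I = 9 (I = 3 - 1*(-6) = 3 + 6 = 9)
p(y) = -2 - y
-32*p(I)*(-16) = -32*(-2 - 1*9)*(-16) = -32*(-2 - 9)*(-16) = -32*(-11)*(-16) = 352*(-16) = -5632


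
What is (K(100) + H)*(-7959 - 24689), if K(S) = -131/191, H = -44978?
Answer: 280476649992/191 ≈ 1.4685e+9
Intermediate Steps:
K(S) = -131/191 (K(S) = -131*1/191 = -131/191)
(K(100) + H)*(-7959 - 24689) = (-131/191 - 44978)*(-7959 - 24689) = -8590929/191*(-32648) = 280476649992/191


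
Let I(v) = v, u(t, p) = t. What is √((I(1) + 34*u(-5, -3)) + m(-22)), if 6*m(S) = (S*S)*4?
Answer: √1383/3 ≈ 12.396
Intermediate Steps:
m(S) = 2*S²/3 (m(S) = ((S*S)*4)/6 = (S²*4)/6 = (4*S²)/6 = 2*S²/3)
√((I(1) + 34*u(-5, -3)) + m(-22)) = √((1 + 34*(-5)) + (⅔)*(-22)²) = √((1 - 170) + (⅔)*484) = √(-169 + 968/3) = √(461/3) = √1383/3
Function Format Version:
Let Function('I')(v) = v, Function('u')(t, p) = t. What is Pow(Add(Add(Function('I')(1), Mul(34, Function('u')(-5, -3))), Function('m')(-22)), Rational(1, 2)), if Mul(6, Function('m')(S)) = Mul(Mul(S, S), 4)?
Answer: Mul(Rational(1, 3), Pow(1383, Rational(1, 2))) ≈ 12.396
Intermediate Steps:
Function('m')(S) = Mul(Rational(2, 3), Pow(S, 2)) (Function('m')(S) = Mul(Rational(1, 6), Mul(Mul(S, S), 4)) = Mul(Rational(1, 6), Mul(Pow(S, 2), 4)) = Mul(Rational(1, 6), Mul(4, Pow(S, 2))) = Mul(Rational(2, 3), Pow(S, 2)))
Pow(Add(Add(Function('I')(1), Mul(34, Function('u')(-5, -3))), Function('m')(-22)), Rational(1, 2)) = Pow(Add(Add(1, Mul(34, -5)), Mul(Rational(2, 3), Pow(-22, 2))), Rational(1, 2)) = Pow(Add(Add(1, -170), Mul(Rational(2, 3), 484)), Rational(1, 2)) = Pow(Add(-169, Rational(968, 3)), Rational(1, 2)) = Pow(Rational(461, 3), Rational(1, 2)) = Mul(Rational(1, 3), Pow(1383, Rational(1, 2)))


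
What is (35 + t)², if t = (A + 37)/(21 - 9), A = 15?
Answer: 13924/9 ≈ 1547.1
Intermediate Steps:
t = 13/3 (t = (15 + 37)/(21 - 9) = 52/12 = 52*(1/12) = 13/3 ≈ 4.3333)
(35 + t)² = (35 + 13/3)² = (118/3)² = 13924/9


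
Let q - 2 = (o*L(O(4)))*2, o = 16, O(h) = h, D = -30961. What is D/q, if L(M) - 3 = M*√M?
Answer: -30961/354 ≈ -87.460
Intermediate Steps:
L(M) = 3 + M^(3/2) (L(M) = 3 + M*√M = 3 + M^(3/2))
q = 354 (q = 2 + (16*(3 + 4^(3/2)))*2 = 2 + (16*(3 + 8))*2 = 2 + (16*11)*2 = 2 + 176*2 = 2 + 352 = 354)
D/q = -30961/354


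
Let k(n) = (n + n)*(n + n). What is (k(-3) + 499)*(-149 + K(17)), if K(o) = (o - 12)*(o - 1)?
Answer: -36915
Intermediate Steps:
k(n) = 4*n² (k(n) = (2*n)*(2*n) = 4*n²)
K(o) = (-1 + o)*(-12 + o) (K(o) = (-12 + o)*(-1 + o) = (-1 + o)*(-12 + o))
(k(-3) + 499)*(-149 + K(17)) = (4*(-3)² + 499)*(-149 + (12 + 17² - 13*17)) = (4*9 + 499)*(-149 + (12 + 289 - 221)) = (36 + 499)*(-149 + 80) = 535*(-69) = -36915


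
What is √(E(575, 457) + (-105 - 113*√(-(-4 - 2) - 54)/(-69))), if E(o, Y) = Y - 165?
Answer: √(890307 + 31188*I*√3)/69 ≈ 13.681 + 0.41467*I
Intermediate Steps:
E(o, Y) = -165 + Y
√(E(575, 457) + (-105 - 113*√(-(-4 - 2) - 54)/(-69))) = √((-165 + 457) + (-105 - 113*√(-(-4 - 2) - 54)/(-69))) = √(292 + (-105 - 113*√(-1*(-6) - 54)*(-1)/69)) = √(292 + (-105 - 113*√(6 - 54)*(-1)/69)) = √(292 + (-105 - 113*√(-48)*(-1)/69)) = √(292 + (-105 - 113*4*I*√3*(-1)/69)) = √(292 + (-105 - (-452)*I*√3/69)) = √(292 + (-105 + 452*I*√3/69)) = √(187 + 452*I*√3/69)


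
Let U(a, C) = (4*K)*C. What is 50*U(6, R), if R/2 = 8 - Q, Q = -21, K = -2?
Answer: -23200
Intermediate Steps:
R = 58 (R = 2*(8 - 1*(-21)) = 2*(8 + 21) = 2*29 = 58)
U(a, C) = -8*C (U(a, C) = (4*(-2))*C = -8*C)
50*U(6, R) = 50*(-8*58) = 50*(-464) = -23200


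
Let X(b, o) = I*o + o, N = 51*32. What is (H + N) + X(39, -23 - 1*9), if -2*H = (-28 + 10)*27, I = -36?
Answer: 2995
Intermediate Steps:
N = 1632
H = 243 (H = -(-28 + 10)*27/2 = -(-9)*27 = -½*(-486) = 243)
X(b, o) = -35*o (X(b, o) = -36*o + o = -35*o)
(H + N) + X(39, -23 - 1*9) = (243 + 1632) - 35*(-23 - 1*9) = 1875 - 35*(-23 - 9) = 1875 - 35*(-32) = 1875 + 1120 = 2995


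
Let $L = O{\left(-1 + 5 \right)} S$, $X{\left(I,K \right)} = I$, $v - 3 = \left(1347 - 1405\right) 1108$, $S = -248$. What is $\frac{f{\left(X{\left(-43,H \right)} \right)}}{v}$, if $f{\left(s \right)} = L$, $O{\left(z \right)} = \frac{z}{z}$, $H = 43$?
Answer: $\frac{248}{64261} \approx 0.0038593$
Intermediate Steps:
$v = -64261$ ($v = 3 + \left(1347 - 1405\right) 1108 = 3 - 64264 = -64261$)
$O{\left(z \right)} = 1$
$L = -248$ ($L = 1 \left(-248\right) = -248$)
$f{\left(s \right)} = -248$
$\frac{f{\left(X{\left(-43,H \right)} \right)}}{v} = - \frac{248}{-64261} = \left(-248\right) \left(- \frac{1}{64261}\right) = \frac{248}{64261}$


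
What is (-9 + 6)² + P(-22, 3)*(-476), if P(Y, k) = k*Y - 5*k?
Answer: 38565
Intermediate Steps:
P(Y, k) = -5*k + Y*k (P(Y, k) = Y*k - 5*k = -5*k + Y*k)
(-9 + 6)² + P(-22, 3)*(-476) = (-9 + 6)² + (3*(-5 - 22))*(-476) = (-3)² + (3*(-27))*(-476) = 9 - 81*(-476) = 9 + 38556 = 38565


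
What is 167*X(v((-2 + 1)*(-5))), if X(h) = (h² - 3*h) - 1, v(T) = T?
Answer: 1503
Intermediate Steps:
X(h) = -1 + h² - 3*h
167*X(v((-2 + 1)*(-5))) = 167*(-1 + ((-2 + 1)*(-5))² - 3*(-2 + 1)*(-5)) = 167*(-1 + (-1*(-5))² - (-3)*(-5)) = 167*(-1 + 5² - 3*5) = 167*(-1 + 25 - 15) = 167*9 = 1503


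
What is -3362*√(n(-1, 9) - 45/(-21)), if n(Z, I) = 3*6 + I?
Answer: -6724*√357/7 ≈ -18149.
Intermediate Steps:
n(Z, I) = 18 + I
-3362*√(n(-1, 9) - 45/(-21)) = -3362*√((18 + 9) - 45/(-21)) = -3362*√(27 - 45*(-1/21)) = -3362*√(27 + 15/7) = -6724*√357/7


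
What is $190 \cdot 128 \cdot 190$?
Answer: $4620800$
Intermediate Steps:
$190 \cdot 128 \cdot 190 = 24320 \cdot 190 = 4620800$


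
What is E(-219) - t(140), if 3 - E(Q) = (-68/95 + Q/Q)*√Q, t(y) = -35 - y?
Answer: 178 - 27*I*√219/95 ≈ 178.0 - 4.2059*I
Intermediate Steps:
E(Q) = 3 - 27*√Q/95 (E(Q) = 3 - (-68/95 + Q/Q)*√Q = 3 - (-68*1/95 + 1)*√Q = 3 - (-68/95 + 1)*√Q = 3 - 27*√Q/95)
E(-219) - t(140) = (3 - 27*I*√219/95) - (-35 - 1*140) = (3 - 27*I*√219/95) - (-35 - 140) = (3 - 27*I*√219/95) - 1*(-175) = (3 - 27*I*√219/95) + 175 = 178 - 27*I*√219/95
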